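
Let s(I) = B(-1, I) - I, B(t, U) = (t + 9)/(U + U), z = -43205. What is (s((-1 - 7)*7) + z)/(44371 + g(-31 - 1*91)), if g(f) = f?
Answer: -604087/619486 ≈ -0.97514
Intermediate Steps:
B(t, U) = (9 + t)/(2*U) (B(t, U) = (9 + t)/((2*U)) = (9 + t)*(1/(2*U)) = (9 + t)/(2*U))
s(I) = -I + 4/I (s(I) = (9 - 1)/(2*I) - I = (½)*8/I - I = 4/I - I = -I + 4/I)
(s((-1 - 7)*7) + z)/(44371 + g(-31 - 1*91)) = ((-(-1 - 7)*7 + 4/(((-1 - 7)*7))) - 43205)/(44371 + (-31 - 1*91)) = ((-(-8)*7 + 4/((-8*7))) - 43205)/(44371 + (-31 - 91)) = ((-1*(-56) + 4/(-56)) - 43205)/(44371 - 122) = ((56 + 4*(-1/56)) - 43205)/44249 = ((56 - 1/14) - 43205)*(1/44249) = (783/14 - 43205)*(1/44249) = -604087/14*1/44249 = -604087/619486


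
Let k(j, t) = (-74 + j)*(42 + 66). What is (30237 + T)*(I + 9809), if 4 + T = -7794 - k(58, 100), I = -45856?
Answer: -871147849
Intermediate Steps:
k(j, t) = -7992 + 108*j (k(j, t) = (-74 + j)*108 = -7992 + 108*j)
T = -6070 (T = -4 + (-7794 - (-7992 + 108*58)) = -4 + (-7794 - (-7992 + 6264)) = -4 + (-7794 - 1*(-1728)) = -4 + (-7794 + 1728) = -4 - 6066 = -6070)
(30237 + T)*(I + 9809) = (30237 - 6070)*(-45856 + 9809) = 24167*(-36047) = -871147849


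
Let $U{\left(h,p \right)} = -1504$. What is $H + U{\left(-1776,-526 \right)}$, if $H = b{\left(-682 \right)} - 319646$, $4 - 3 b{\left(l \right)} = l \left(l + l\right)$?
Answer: $- \frac{1893694}{3} \approx -6.3123 \cdot 10^{5}$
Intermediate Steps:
$b{\left(l \right)} = \frac{4}{3} - \frac{2 l^{2}}{3}$ ($b{\left(l \right)} = \frac{4}{3} - \frac{l \left(l + l\right)}{3} = \frac{4}{3} - \frac{l 2 l}{3} = \frac{4}{3} - \frac{2 l^{2}}{3}$)
$H = - \frac{1889182}{3}$ ($H = \left(\frac{4}{3} - \frac{2 \left(-682\right)^{2}}{3}\right) - 319646 = \left(\frac{4}{3} - \frac{930248}{3}\right) - 319646 = - \frac{930244}{3} - 319646 = - \frac{1889182}{3} \approx -6.2973 \cdot 10^{5}$)
$H + U{\left(-1776,-526 \right)} = - \frac{1889182}{3} - 1504 = - \frac{1893694}{3}$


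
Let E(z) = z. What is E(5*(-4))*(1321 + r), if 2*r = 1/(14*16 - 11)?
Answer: -5627470/213 ≈ -26420.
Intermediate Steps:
r = 1/426 (r = 1/(2*(14*16 - 11)) = 1/(2*(224 - 11)) = (1/2)/213 = (1/2)*(1/213) = 1/426 ≈ 0.0023474)
E(5*(-4))*(1321 + r) = (5*(-4))*(1321 + 1/426) = -20*562747/426 = -5627470/213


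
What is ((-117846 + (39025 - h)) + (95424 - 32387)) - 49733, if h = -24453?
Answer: -41064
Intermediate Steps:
((-117846 + (39025 - h)) + (95424 - 32387)) - 49733 = ((-117846 + (39025 - 1*(-24453))) + (95424 - 32387)) - 49733 = ((-117846 + (39025 + 24453)) + 63037) - 49733 = ((-117846 + 63478) + 63037) - 49733 = (-54368 + 63037) - 49733 = 8669 - 49733 = -41064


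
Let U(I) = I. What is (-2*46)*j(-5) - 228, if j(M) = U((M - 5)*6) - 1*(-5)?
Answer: 4832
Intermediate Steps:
j(M) = -25 + 6*M (j(M) = (M - 5)*6 - 1*(-5) = (-5 + M)*6 + 5 = (-30 + 6*M) + 5 = -25 + 6*M)
(-2*46)*j(-5) - 228 = (-2*46)*(-25 + 6*(-5)) - 228 = -92*(-25 - 30) - 228 = -92*(-55) - 228 = 5060 - 228 = 4832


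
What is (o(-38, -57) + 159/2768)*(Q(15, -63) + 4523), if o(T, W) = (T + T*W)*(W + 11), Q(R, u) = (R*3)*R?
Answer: -704208991175/1384 ≈ -5.0882e+8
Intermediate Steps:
Q(R, u) = 3*R**2 (Q(R, u) = (3*R)*R = 3*R**2)
o(T, W) = (11 + W)*(T + T*W) (o(T, W) = (T + T*W)*(11 + W) = (11 + W)*(T + T*W))
(o(-38, -57) + 159/2768)*(Q(15, -63) + 4523) = (-38*(11 + (-57)**2 + 12*(-57)) + 159/2768)*(3*15**2 + 4523) = (-38*(11 + 3249 - 684) + 159*(1/2768))*(3*225 + 4523) = (-38*2576 + 159/2768)*(675 + 4523) = (-97888 + 159/2768)*5198 = -270953825/2768*5198 = -704208991175/1384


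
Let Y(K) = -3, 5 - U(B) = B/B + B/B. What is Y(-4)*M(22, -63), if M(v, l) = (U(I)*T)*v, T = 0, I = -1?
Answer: 0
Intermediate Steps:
U(B) = 3 (U(B) = 5 - (B/B + B/B) = 5 - (1 + 1) = 5 - 1*2 = 5 - 2 = 3)
M(v, l) = 0 (M(v, l) = (3*0)*v = 0*v = 0)
Y(-4)*M(22, -63) = -3*0 = 0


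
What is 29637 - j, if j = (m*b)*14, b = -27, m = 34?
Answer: 42489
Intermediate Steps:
j = -12852 (j = (34*(-27))*14 = -918*14 = -12852)
29637 - j = 29637 - 1*(-12852) = 29637 + 12852 = 42489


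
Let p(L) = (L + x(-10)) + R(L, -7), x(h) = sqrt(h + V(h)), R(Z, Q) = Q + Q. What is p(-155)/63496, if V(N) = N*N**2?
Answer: -169/63496 + I*sqrt(1010)/63496 ≈ -0.0026616 + 0.00050051*I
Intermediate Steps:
R(Z, Q) = 2*Q
V(N) = N**3
x(h) = sqrt(h + h**3)
p(L) = -14 + L + I*sqrt(1010) (p(L) = (L + sqrt(-10 + (-10)**3)) + 2*(-7) = (L + sqrt(-10 - 1000)) - 14 = (L + sqrt(-1010)) - 14 = (L + I*sqrt(1010)) - 14 = -14 + L + I*sqrt(1010))
p(-155)/63496 = (-14 - 155 + I*sqrt(1010))/63496 = (-169 + I*sqrt(1010))*(1/63496) = -169/63496 + I*sqrt(1010)/63496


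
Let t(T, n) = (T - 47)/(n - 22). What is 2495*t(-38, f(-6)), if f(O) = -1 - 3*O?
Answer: 42415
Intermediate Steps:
t(T, n) = (-47 + T)/(-22 + n)
2495*t(-38, f(-6)) = 2495*((-47 - 38)/(-22 + (-1 - 3*(-6)))) = 2495*(-85/(-22 + (-1 + 18))) = 2495*(-85/(-22 + 17)) = 2495*(-85/(-5)) = 2495*(-⅕*(-85)) = 2495*17 = 42415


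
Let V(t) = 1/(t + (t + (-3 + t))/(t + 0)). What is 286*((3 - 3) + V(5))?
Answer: 715/16 ≈ 44.688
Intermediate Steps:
V(t) = 1/(t + (-3 + 2*t)/t)
286*((3 - 3) + V(5)) = 286*((3 - 3) + 5/(-3 + 5² + 2*5)) = 286*(0 + 5/(-3 + 25 + 10)) = 286*(0 + 5/32) = 286*(5/32) = 715/16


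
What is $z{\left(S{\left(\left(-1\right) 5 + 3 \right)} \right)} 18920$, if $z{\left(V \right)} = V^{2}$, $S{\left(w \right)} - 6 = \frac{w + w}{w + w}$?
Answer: $927080$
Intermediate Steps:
$S{\left(w \right)} = 7$ ($S{\left(w \right)} = 6 + \frac{w + w}{w + w} = 6 + \frac{2 w}{2 w} = 6 + 2 w \frac{1}{2 w} = 6 + 1 = 7$)
$z{\left(S{\left(\left(-1\right) 5 + 3 \right)} \right)} 18920 = 7^{2} \cdot 18920 = 49 \cdot 18920 = 927080$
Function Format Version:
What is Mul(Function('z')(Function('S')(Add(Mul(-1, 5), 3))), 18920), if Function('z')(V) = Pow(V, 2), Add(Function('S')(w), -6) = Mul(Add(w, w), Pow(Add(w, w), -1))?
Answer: 927080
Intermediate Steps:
Function('S')(w) = 7 (Function('S')(w) = Add(6, Mul(Add(w, w), Pow(Add(w, w), -1))) = Add(6, Mul(Mul(2, w), Pow(Mul(2, w), -1))) = Add(6, Mul(Mul(2, w), Mul(Rational(1, 2), Pow(w, -1)))) = Add(6, 1) = 7)
Mul(Function('z')(Function('S')(Add(Mul(-1, 5), 3))), 18920) = Mul(Pow(7, 2), 18920) = Mul(49, 18920) = 927080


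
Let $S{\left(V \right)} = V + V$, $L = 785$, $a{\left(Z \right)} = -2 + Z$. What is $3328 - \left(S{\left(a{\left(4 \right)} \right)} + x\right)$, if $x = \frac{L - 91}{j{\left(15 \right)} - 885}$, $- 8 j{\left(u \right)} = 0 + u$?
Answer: $\frac{23589332}{7095} \approx 3324.8$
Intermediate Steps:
$j{\left(u \right)} = - \frac{u}{8}$ ($j{\left(u \right)} = - \frac{0 + u}{8} = - \frac{u}{8}$)
$x = - \frac{5552}{7095}$ ($x = \frac{785 - 91}{\left(- \frac{1}{8}\right) 15 - 885} = \frac{694}{- \frac{15}{8} - 885} = \frac{694}{- \frac{7095}{8}} = 694 \left(- \frac{8}{7095}\right) = - \frac{5552}{7095} \approx -0.78252$)
$S{\left(V \right)} = 2 V$
$3328 - \left(S{\left(a{\left(4 \right)} \right)} + x\right) = 3328 - \left(2 \left(-2 + 4\right) - \frac{5552}{7095}\right) = 3328 - \left(2 \cdot 2 - \frac{5552}{7095}\right) = 3328 - \left(4 - \frac{5552}{7095}\right) = 3328 - \frac{22828}{7095} = \frac{23589332}{7095}$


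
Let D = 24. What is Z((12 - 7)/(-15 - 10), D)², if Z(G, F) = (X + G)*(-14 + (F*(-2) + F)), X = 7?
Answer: 1669264/25 ≈ 66771.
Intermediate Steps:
Z(G, F) = (-14 - F)*(7 + G) (Z(G, F) = (7 + G)*(-14 + (F*(-2) + F)) = (7 + G)*(-14 + (-2*F + F)) = (7 + G)*(-14 - F) = (-14 - F)*(7 + G))
Z((12 - 7)/(-15 - 10), D)² = (-98 - 14*(12 - 7)/(-15 - 10) - 7*24 - 1*24*(12 - 7)/(-15 - 10))² = (-98 - 70/(-25) - 168 - 1*24*5/(-25))² = (-98 - 70*(-1)/25 - 168 - 1*24*5*(-1/25))² = (-98 - 14*(-⅕) - 168 - 1*24*(-⅕))² = (-98 + 14/5 - 168 + 24/5)² = (-1292/5)² = 1669264/25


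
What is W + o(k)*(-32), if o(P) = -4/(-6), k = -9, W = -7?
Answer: -85/3 ≈ -28.333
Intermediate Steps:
o(P) = 2/3 (o(P) = -4*(-1/6) = 2/3)
W + o(k)*(-32) = -7 + (2/3)*(-32) = -7 - 64/3 = -85/3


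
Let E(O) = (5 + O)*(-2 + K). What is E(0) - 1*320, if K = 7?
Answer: -295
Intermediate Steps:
E(O) = 25 + 5*O (E(O) = (5 + O)*(-2 + 7) = (5 + O)*5 = 25 + 5*O)
E(0) - 1*320 = (25 + 5*0) - 1*320 = (25 + 0) - 320 = 25 - 320 = -295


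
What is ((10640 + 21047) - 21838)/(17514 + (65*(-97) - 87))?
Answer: 147/166 ≈ 0.88554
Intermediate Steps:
((10640 + 21047) - 21838)/(17514 + (65*(-97) - 87)) = (31687 - 21838)/(17514 + (-6305 - 87)) = 9849/(17514 - 6392) = 9849/11122 = 9849*(1/11122) = 147/166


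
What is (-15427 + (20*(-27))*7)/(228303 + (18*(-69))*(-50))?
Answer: -19207/290403 ≈ -0.066139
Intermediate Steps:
(-15427 + (20*(-27))*7)/(228303 + (18*(-69))*(-50)) = (-15427 - 540*7)/(228303 - 1242*(-50)) = (-15427 - 3780)/(228303 + 62100) = -19207/290403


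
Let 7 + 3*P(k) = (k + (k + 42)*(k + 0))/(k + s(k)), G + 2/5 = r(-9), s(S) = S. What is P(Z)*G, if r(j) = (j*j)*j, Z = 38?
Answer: -244349/30 ≈ -8145.0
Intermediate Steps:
r(j) = j³ (r(j) = j²*j = j³)
G = -3647/5 (G = -⅖ + (-9)³ = -⅖ - 729 = -3647/5 ≈ -729.40)
P(k) = -7/3 + (k + k*(42 + k))/(6*k) (P(k) = -7/3 + ((k + (k + 42)*(k + 0))/(k + k))/3 = -7/3 + ((k + (42 + k)*k)/((2*k)))/3 = -7/3 + ((k + k*(42 + k))*(1/(2*k)))/3 = -7/3 + ((k + k*(42 + k))/(2*k))/3 = -7/3 + (k + k*(42 + k))/(6*k))
P(Z)*G = (29/6 + (⅙)*38)*(-3647/5) = (29/6 + 19/3)*(-3647/5) = (67/6)*(-3647/5) = -244349/30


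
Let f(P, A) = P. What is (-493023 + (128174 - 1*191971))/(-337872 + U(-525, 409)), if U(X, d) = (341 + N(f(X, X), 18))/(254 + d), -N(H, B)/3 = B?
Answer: 369171660/224008849 ≈ 1.6480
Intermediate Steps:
N(H, B) = -3*B
U(X, d) = 287/(254 + d) (U(X, d) = (341 - 3*18)/(254 + d) = (341 - 54)/(254 + d) = 287/(254 + d))
(-493023 + (128174 - 1*191971))/(-337872 + U(-525, 409)) = (-493023 + (128174 - 1*191971))/(-337872 + 287/(254 + 409)) = (-493023 + (128174 - 191971))/(-337872 + 287/663) = (-493023 - 63797)/(-337872 + 287*(1/663)) = -556820/(-337872 + 287/663) = -556820/(-224008849/663) = -556820*(-663/224008849) = 369171660/224008849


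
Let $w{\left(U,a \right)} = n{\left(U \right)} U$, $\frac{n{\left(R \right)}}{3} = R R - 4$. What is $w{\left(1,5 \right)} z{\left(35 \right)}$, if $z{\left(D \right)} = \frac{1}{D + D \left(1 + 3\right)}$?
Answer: $- \frac{9}{175} \approx -0.051429$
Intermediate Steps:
$n{\left(R \right)} = -12 + 3 R^{2}$ ($n{\left(R \right)} = 3 \left(R R - 4\right) = 3 \left(R^{2} - 4\right) = 3 \left(-4 + R^{2}\right) = -12 + 3 R^{2}$)
$w{\left(U,a \right)} = U \left(-12 + 3 U^{2}\right)$ ($w{\left(U,a \right)} = \left(-12 + 3 U^{2}\right) U = U \left(-12 + 3 U^{2}\right)$)
$z{\left(D \right)} = \frac{1}{5 D}$ ($z{\left(D \right)} = \frac{1}{D + D 4} = \frac{1}{D + 4 D} = \frac{1}{5 D}$)
$w{\left(1,5 \right)} z{\left(35 \right)} = 3 \cdot 1 \left(-4 + 1^{2}\right) \frac{1}{5 \cdot 35} = 3 \cdot 1 \left(-4 + 1\right) \frac{1}{5} \cdot \frac{1}{35} = 3 \cdot 1 \left(-3\right) \frac{1}{175} = \left(-9\right) \frac{1}{175} = - \frac{9}{175}$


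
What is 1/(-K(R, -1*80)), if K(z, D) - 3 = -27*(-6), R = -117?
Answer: -1/165 ≈ -0.0060606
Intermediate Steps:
K(z, D) = 165 (K(z, D) = 3 - 27*(-6) = 3 + 162 = 165)
1/(-K(R, -1*80)) = 1/(-1*165) = 1/(-165) = -1/165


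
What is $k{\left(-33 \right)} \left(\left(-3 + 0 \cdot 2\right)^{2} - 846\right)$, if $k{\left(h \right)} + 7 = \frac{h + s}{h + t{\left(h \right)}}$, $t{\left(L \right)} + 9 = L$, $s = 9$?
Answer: $\frac{139779}{25} \approx 5591.2$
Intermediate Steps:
$t{\left(L \right)} = -9 + L$
$k{\left(h \right)} = -7 + \frac{9 + h}{-9 + 2 h}$ ($k{\left(h \right)} = -7 + \frac{h + 9}{h + \left(-9 + h\right)} = -7 + \frac{9 + h}{-9 + 2 h}$)
$k{\left(-33 \right)} \left(\left(-3 + 0 \cdot 2\right)^{2} - 846\right) = \frac{72 - -429}{-9 + 2 \left(-33\right)} \left(\left(-3 + 0 \cdot 2\right)^{2} - 846\right) = \frac{72 + 429}{-9 - 66} \left(\left(-3 + 0\right)^{2} - 846\right) = \frac{1}{-75} \cdot 501 \left(\left(-3\right)^{2} - 846\right) = \left(- \frac{1}{75}\right) 501 \left(9 - 846\right) = \left(- \frac{167}{25}\right) \left(-837\right) = \frac{139779}{25}$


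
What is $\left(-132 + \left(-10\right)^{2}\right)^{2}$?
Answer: $1024$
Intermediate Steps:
$\left(-132 + \left(-10\right)^{2}\right)^{2} = \left(-132 + 100\right)^{2} = \left(-32\right)^{2} = 1024$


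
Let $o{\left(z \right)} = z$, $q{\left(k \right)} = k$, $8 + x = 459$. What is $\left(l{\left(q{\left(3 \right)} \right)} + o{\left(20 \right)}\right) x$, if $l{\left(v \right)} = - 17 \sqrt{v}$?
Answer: $9020 - 7667 \sqrt{3} \approx -4259.6$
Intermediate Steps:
$x = 451$ ($x = -8 + 459 = 451$)
$\left(l{\left(q{\left(3 \right)} \right)} + o{\left(20 \right)}\right) x = \left(- 17 \sqrt{3} + 20\right) 451 = \left(20 - 17 \sqrt{3}\right) 451 = 9020 - 7667 \sqrt{3}$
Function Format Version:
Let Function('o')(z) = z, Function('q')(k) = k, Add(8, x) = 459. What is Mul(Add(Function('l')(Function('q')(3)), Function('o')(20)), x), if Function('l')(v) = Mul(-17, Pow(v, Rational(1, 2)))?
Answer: Add(9020, Mul(-7667, Pow(3, Rational(1, 2)))) ≈ -4259.6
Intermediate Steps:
x = 451 (x = Add(-8, 459) = 451)
Mul(Add(Function('l')(Function('q')(3)), Function('o')(20)), x) = Mul(Add(Mul(-17, Pow(3, Rational(1, 2))), 20), 451) = Mul(Add(20, Mul(-17, Pow(3, Rational(1, 2)))), 451) = Add(9020, Mul(-7667, Pow(3, Rational(1, 2))))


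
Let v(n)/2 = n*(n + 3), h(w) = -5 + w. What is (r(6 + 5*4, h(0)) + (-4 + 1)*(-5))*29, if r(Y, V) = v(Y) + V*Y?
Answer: 40397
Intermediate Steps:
v(n) = 2*n*(3 + n) (v(n) = 2*(n*(n + 3)) = 2*(n*(3 + n)) = 2*n*(3 + n))
r(Y, V) = V*Y + 2*Y*(3 + Y) (r(Y, V) = 2*Y*(3 + Y) + V*Y = V*Y + 2*Y*(3 + Y))
(r(6 + 5*4, h(0)) + (-4 + 1)*(-5))*29 = ((6 + 5*4)*(6 + (-5 + 0) + 2*(6 + 5*4)) + (-4 + 1)*(-5))*29 = ((6 + 20)*(6 - 5 + 2*(6 + 20)) - 3*(-5))*29 = (26*(6 - 5 + 2*26) + 15)*29 = (26*(6 - 5 + 52) + 15)*29 = (26*53 + 15)*29 = (1378 + 15)*29 = 1393*29 = 40397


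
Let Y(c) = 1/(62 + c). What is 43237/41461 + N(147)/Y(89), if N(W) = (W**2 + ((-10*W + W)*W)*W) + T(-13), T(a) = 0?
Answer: -178847487933641/41461 ≈ -4.3136e+9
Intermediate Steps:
N(W) = W**2 - 9*W**3 (N(W) = (W**2 + ((-10*W + W)*W)*W) + 0 = (W**2 + ((-9*W)*W)*W) + 0 = (W**2 + (-9*W**2)*W) + 0 = (W**2 - 9*W**3) + 0 = W**2 - 9*W**3)
43237/41461 + N(147)/Y(89) = 43237/41461 + (147**2*(1 - 9*147))/(1/(62 + 89)) = 43237*(1/41461) + (21609*(1 - 1323))/(1/151) = 43237/41461 + (21609*(-1322))/(1/151) = 43237/41461 - 28567098*151 = 43237/41461 - 4313631798 = -178847487933641/41461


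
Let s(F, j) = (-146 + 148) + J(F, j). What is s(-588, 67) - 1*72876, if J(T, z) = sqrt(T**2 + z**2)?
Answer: -72874 + sqrt(350233) ≈ -72282.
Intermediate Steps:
s(F, j) = 2 + sqrt(F**2 + j**2) (s(F, j) = (-146 + 148) + sqrt(F**2 + j**2) = 2 + sqrt(F**2 + j**2))
s(-588, 67) - 1*72876 = (2 + sqrt((-588)**2 + 67**2)) - 1*72876 = (2 + sqrt(345744 + 4489)) - 72876 = (2 + sqrt(350233)) - 72876 = -72874 + sqrt(350233)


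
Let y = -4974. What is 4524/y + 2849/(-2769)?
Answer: -4449647/2295501 ≈ -1.9384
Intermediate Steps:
4524/y + 2849/(-2769) = 4524/(-4974) + 2849/(-2769) = 4524*(-1/4974) + 2849*(-1/2769) = -754/829 - 2849/2769 = -4449647/2295501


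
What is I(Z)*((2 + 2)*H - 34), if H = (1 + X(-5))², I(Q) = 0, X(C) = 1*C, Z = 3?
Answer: 0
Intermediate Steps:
X(C) = C
H = 16 (H = (1 - 5)² = (-4)² = 16)
I(Z)*((2 + 2)*H - 34) = 0*((2 + 2)*16 - 34) = 0*(4*16 - 34) = 0*(64 - 34) = 0*30 = 0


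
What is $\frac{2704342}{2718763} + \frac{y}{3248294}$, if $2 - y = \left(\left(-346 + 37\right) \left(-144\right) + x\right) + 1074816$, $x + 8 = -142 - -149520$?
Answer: $\frac{381089832122}{630810110023} \approx 0.60413$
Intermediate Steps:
$x = 149370$ ($x = -8 - -149378 = -8 + \left(-142 + 149520\right) = -8 + 149378 = 149370$)
$y = -1268680$ ($y = 2 - \left(\left(\left(-346 + 37\right) \left(-144\right) + 149370\right) + 1074816\right) = 2 - \left(\left(\left(-309\right) \left(-144\right) + 149370\right) + 1074816\right) = 2 - \left(\left(44496 + 149370\right) + 1074816\right) = 2 - \left(193866 + 1074816\right) = 2 - 1268682 = -1268680$)
$\frac{2704342}{2718763} + \frac{y}{3248294} = \frac{2704342}{2718763} - \frac{1268680}{3248294} = 2704342 \cdot \frac{1}{2718763} - \frac{90620}{232021} = \frac{2704342}{2718763} - \frac{90620}{232021} = \frac{381089832122}{630810110023}$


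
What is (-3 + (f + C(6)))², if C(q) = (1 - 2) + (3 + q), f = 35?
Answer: 1600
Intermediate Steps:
C(q) = 2 + q (C(q) = -1 + (3 + q) = 2 + q)
(-3 + (f + C(6)))² = (-3 + (35 + (2 + 6)))² = (-3 + (35 + 8))² = (-3 + 43)² = 40² = 1600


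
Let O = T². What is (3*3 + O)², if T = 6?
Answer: 2025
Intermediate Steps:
O = 36 (O = 6² = 36)
(3*3 + O)² = (3*3 + 36)² = (9 + 36)² = 45² = 2025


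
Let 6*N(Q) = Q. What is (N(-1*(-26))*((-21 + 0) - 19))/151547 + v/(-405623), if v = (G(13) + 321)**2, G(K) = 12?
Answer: -50625609809/184412846343 ≈ -0.27452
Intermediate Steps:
N(Q) = Q/6
v = 110889 (v = (12 + 321)**2 = 333**2 = 110889)
(N(-1*(-26))*((-21 + 0) - 19))/151547 + v/(-405623) = (((-1*(-26))/6)*((-21 + 0) - 19))/151547 + 110889/(-405623) = (((1/6)*26)*(-21 - 19))*(1/151547) + 110889*(-1/405623) = ((13/3)*(-40))*(1/151547) - 110889/405623 = -520/3*1/151547 - 110889/405623 = -520/454641 - 110889/405623 = -50625609809/184412846343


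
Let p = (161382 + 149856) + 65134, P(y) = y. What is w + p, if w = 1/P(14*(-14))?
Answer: 73768911/196 ≈ 3.7637e+5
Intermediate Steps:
p = 376372 (p = 311238 + 65134 = 376372)
w = -1/196 (w = 1/(14*(-14)) = 1/(-196) = -1/196 ≈ -0.0051020)
w + p = -1/196 + 376372 = 73768911/196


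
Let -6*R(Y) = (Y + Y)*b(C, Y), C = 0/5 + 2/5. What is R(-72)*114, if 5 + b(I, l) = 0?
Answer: -13680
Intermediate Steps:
C = ⅖ (C = 0*(⅕) + 2*(⅕) = 0 + ⅖ = ⅖ ≈ 0.40000)
b(I, l) = -5 (b(I, l) = -5 + 0 = -5)
R(Y) = 5*Y/3 (R(Y) = -(Y + Y)*(-5)/6 = -2*Y*(-5)/6 = -(-5)*Y/3 = 5*Y/3)
R(-72)*114 = ((5/3)*(-72))*114 = -120*114 = -13680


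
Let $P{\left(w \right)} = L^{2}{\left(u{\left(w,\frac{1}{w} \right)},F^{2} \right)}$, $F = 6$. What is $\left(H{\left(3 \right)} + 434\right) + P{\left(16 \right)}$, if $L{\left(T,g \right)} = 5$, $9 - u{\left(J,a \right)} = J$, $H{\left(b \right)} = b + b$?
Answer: $465$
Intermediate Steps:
$H{\left(b \right)} = 2 b$
$u{\left(J,a \right)} = 9 - J$
$P{\left(w \right)} = 25$ ($P{\left(w \right)} = 5^{2} = 25$)
$\left(H{\left(3 \right)} + 434\right) + P{\left(16 \right)} = \left(2 \cdot 3 + 434\right) + 25 = \left(6 + 434\right) + 25 = 440 + 25 = 465$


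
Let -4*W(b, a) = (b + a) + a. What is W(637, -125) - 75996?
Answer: -304371/4 ≈ -76093.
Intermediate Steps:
W(b, a) = -a/2 - b/4 (W(b, a) = -((b + a) + a)/4 = -((a + b) + a)/4 = -(b + 2*a)/4 = -a/2 - b/4)
W(637, -125) - 75996 = (-1/2*(-125) - 1/4*637) - 75996 = (125/2 - 637/4) - 75996 = -387/4 - 75996 = -304371/4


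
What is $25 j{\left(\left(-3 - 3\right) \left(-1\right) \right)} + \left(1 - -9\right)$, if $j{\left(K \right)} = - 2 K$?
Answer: $-290$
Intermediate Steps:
$25 j{\left(\left(-3 - 3\right) \left(-1\right) \right)} + \left(1 - -9\right) = 25 \left(- 2 \left(-3 - 3\right) \left(-1\right)\right) + \left(1 - -9\right) = 25 \left(- 2 \left(\left(-6\right) \left(-1\right)\right)\right) + \left(1 + 9\right) = 25 \left(\left(-2\right) 6\right) + 10 = 25 \left(-12\right) + 10 = -300 + 10 = -290$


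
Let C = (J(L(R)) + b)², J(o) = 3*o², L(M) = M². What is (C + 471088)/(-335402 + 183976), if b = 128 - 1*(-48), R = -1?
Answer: -45739/13766 ≈ -3.3226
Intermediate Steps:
b = 176 (b = 128 + 48 = 176)
C = 32041 (C = (3*((-1)²)² + 176)² = (3*1² + 176)² = (3*1 + 176)² = (3 + 176)² = 179² = 32041)
(C + 471088)/(-335402 + 183976) = (32041 + 471088)/(-335402 + 183976) = 503129/(-151426) = 503129*(-1/151426) = -45739/13766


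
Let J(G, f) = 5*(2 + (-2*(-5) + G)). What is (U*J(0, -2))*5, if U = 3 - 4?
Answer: -300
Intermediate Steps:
J(G, f) = 60 + 5*G (J(G, f) = 5*(2 + (10 + G)) = 5*(12 + G) = 60 + 5*G)
U = -1
(U*J(0, -2))*5 = -(60 + 5*0)*5 = -(60 + 0)*5 = -1*60*5 = -60*5 = -300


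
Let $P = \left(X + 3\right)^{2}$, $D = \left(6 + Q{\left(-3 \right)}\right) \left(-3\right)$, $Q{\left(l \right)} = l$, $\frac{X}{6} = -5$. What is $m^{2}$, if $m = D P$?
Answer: $43046721$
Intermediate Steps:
$X = -30$ ($X = 6 \left(-5\right) = -30$)
$D = -9$ ($D = \left(6 - 3\right) \left(-3\right) = 3 \left(-3\right) = -9$)
$P = 729$ ($P = \left(-30 + 3\right)^{2} = \left(-27\right)^{2} = 729$)
$m = -6561$ ($m = \left(-9\right) 729 = -6561$)
$m^{2} = \left(-6561\right)^{2} = 43046721$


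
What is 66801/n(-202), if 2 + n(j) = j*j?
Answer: 66801/40802 ≈ 1.6372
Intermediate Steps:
n(j) = -2 + j² (n(j) = -2 + j*j = -2 + j²)
66801/n(-202) = 66801/(-2 + (-202)²) = 66801/(-2 + 40804) = 66801/40802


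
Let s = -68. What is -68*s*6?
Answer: 27744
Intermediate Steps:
-68*s*6 = -68*(-68)*6 = 4624*6 = 27744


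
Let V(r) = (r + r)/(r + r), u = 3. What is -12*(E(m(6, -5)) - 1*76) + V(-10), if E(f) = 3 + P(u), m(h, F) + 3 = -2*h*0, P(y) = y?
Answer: 841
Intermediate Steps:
V(r) = 1 (V(r) = (2*r)/((2*r)) = (2*r)*(1/(2*r)) = 1)
m(h, F) = -3 (m(h, F) = -3 - 2*h*0 = -3 - 2*0 = -3 + 0 = -3)
E(f) = 6 (E(f) = 3 + 3 = 6)
-12*(E(m(6, -5)) - 1*76) + V(-10) = -12*(6 - 1*76) + 1 = -12*(6 - 76) + 1 = -12*(-70) + 1 = 840 + 1 = 841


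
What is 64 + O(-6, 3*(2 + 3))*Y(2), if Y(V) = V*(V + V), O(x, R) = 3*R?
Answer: 424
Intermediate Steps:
Y(V) = 2*V² (Y(V) = V*(2*V) = 2*V²)
64 + O(-6, 3*(2 + 3))*Y(2) = 64 + (3*(3*(2 + 3)))*(2*2²) = 64 + (3*(3*5))*(2*4) = 64 + (3*15)*8 = 64 + 45*8 = 64 + 360 = 424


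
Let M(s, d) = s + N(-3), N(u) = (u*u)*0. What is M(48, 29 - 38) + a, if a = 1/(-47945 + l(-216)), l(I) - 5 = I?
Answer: 2311487/48156 ≈ 48.000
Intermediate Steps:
l(I) = 5 + I
N(u) = 0 (N(u) = u**2*0 = 0)
M(s, d) = s (M(s, d) = s + 0 = s)
a = -1/48156 (a = 1/(-47945 + (5 - 216)) = 1/(-47945 - 211) = 1/(-48156) = -1/48156 ≈ -2.0766e-5)
M(48, 29 - 38) + a = 48 - 1/48156 = 2311487/48156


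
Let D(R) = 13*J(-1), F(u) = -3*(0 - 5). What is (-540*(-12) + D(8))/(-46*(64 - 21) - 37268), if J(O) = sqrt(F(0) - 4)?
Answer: -1080/6541 - 13*sqrt(11)/39246 ≈ -0.16621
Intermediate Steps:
F(u) = 15 (F(u) = -3*(-5) = 15)
J(O) = sqrt(11) (J(O) = sqrt(15 - 4) = sqrt(11))
D(R) = 13*sqrt(11)
(-540*(-12) + D(8))/(-46*(64 - 21) - 37268) = (-540*(-12) + 13*sqrt(11))/(-46*(64 - 21) - 37268) = (6480 + 13*sqrt(11))/(-46*43 - 37268) = (6480 + 13*sqrt(11))/(-1978 - 37268) = (6480 + 13*sqrt(11))/(-39246) = (6480 + 13*sqrt(11))*(-1/39246) = -1080/6541 - 13*sqrt(11)/39246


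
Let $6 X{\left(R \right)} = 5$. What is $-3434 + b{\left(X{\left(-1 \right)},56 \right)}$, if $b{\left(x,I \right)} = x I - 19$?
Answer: $- \frac{10219}{3} \approx -3406.3$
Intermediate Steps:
$X{\left(R \right)} = \frac{5}{6}$ ($X{\left(R \right)} = \frac{1}{6} \cdot 5 = \frac{5}{6}$)
$b{\left(x,I \right)} = -19 + I x$ ($b{\left(x,I \right)} = I x - 19 = -19 + I x$)
$-3434 + b{\left(X{\left(-1 \right)},56 \right)} = -3434 + \left(-19 + 56 \cdot \frac{5}{6}\right) = -3434 + \left(-19 + \frac{140}{3}\right) = -3434 + \frac{83}{3} = - \frac{10219}{3}$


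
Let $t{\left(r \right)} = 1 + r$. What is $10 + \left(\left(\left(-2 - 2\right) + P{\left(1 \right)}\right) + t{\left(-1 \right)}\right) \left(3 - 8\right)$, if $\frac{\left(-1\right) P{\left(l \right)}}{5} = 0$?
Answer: $30$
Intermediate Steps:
$P{\left(l \right)} = 0$ ($P{\left(l \right)} = \left(-5\right) 0 = 0$)
$10 + \left(\left(\left(-2 - 2\right) + P{\left(1 \right)}\right) + t{\left(-1 \right)}\right) \left(3 - 8\right) = 10 + \left(\left(\left(-2 - 2\right) + 0\right) + \left(1 - 1\right)\right) \left(3 - 8\right) = 10 + \left(\left(\left(-2 - 2\right) + 0\right) + 0\right) \left(3 - 8\right) = 10 + \left(\left(-4 + 0\right) + 0\right) \left(-5\right) = 10 + \left(-4 + 0\right) \left(-5\right) = 10 - -20 = 10 + 20 = 30$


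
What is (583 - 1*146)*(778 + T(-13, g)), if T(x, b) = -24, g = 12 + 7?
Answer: 329498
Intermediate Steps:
g = 19
(583 - 1*146)*(778 + T(-13, g)) = (583 - 1*146)*(778 - 24) = (583 - 146)*754 = 437*754 = 329498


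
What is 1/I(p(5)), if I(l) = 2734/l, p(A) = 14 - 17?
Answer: -3/2734 ≈ -0.0010973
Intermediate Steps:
p(A) = -3
1/I(p(5)) = 1/(2734/(-3)) = 1/(2734*(-1/3)) = 1/(-2734/3) = -3/2734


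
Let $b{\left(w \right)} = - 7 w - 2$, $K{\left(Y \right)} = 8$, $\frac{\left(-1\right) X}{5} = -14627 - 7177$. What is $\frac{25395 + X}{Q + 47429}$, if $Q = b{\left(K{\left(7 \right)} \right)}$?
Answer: $\frac{134415}{47371} \approx 2.8375$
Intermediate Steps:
$X = 109020$ ($X = - 5 \left(-14627 - 7177\right) = \left(-5\right) \left(-21804\right) = 109020$)
$b{\left(w \right)} = -2 - 7 w$
$Q = -58$ ($Q = -2 - 56 = -58$)
$\frac{25395 + X}{Q + 47429} = \frac{25395 + 109020}{-58 + 47429} = \frac{134415}{47371}$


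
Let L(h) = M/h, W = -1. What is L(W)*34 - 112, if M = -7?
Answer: 126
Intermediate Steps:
L(h) = -7/h
L(W)*34 - 112 = -7/(-1)*34 - 112 = -7*(-1)*34 - 112 = 7*34 - 112 = 238 - 112 = 126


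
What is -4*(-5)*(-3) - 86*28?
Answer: -2468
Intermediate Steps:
-4*(-5)*(-3) - 86*28 = 20*(-3) - 2408 = -60 - 2408 = -2468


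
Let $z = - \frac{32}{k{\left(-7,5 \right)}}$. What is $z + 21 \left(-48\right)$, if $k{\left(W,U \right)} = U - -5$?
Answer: $- \frac{5056}{5} \approx -1011.2$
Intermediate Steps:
$k{\left(W,U \right)} = 5 + U$ ($k{\left(W,U \right)} = U + 5 = 5 + U$)
$z = - \frac{16}{5}$ ($z = - \frac{32}{5 + 5} = - \frac{32}{10} = \left(-32\right) \frac{1}{10} = - \frac{16}{5} \approx -3.2$)
$z + 21 \left(-48\right) = - \frac{16}{5} + 21 \left(-48\right) = - \frac{16}{5} - 1008 = - \frac{5056}{5}$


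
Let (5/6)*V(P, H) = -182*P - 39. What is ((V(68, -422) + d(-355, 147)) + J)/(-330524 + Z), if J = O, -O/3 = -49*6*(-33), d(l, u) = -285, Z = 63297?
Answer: 44289/267227 ≈ 0.16574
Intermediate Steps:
V(P, H) = -234/5 - 1092*P/5 (V(P, H) = 6*(-182*P - 39)/5 = 6*(-39 - 182*P)/5 = -234/5 - 1092*P/5)
O = -29106 (O = -3*(-49*6)*(-33) = -(-882)*(-33) = -3*9702 = -29106)
J = -29106
((V(68, -422) + d(-355, 147)) + J)/(-330524 + Z) = (((-234/5 - 1092/5*68) - 285) - 29106)/(-330524 + 63297) = (((-234/5 - 74256/5) - 285) - 29106)/(-267227) = ((-14898 - 285) - 29106)*(-1/267227) = (-15183 - 29106)*(-1/267227) = -44289*(-1/267227) = 44289/267227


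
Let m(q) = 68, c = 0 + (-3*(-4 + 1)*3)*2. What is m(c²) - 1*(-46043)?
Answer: 46111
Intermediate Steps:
c = 54 (c = 0 + (-3*(-3)*3)*2 = 0 + (9*3)*2 = 0 + 27*2 = 0 + 54 = 54)
m(c²) - 1*(-46043) = 68 - 1*(-46043) = 68 + 46043 = 46111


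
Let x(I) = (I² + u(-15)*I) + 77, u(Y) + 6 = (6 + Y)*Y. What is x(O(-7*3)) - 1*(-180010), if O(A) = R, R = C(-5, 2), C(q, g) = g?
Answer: 180349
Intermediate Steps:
R = 2
O(A) = 2
u(Y) = -6 + Y*(6 + Y) (u(Y) = -6 + (6 + Y)*Y = -6 + Y*(6 + Y))
x(I) = 77 + I² + 129*I (x(I) = (I² + (-6 + (-15)² + 6*(-15))*I) + 77 = (I² + (-6 + 225 - 90)*I) + 77 = (I² + 129*I) + 77 = 77 + I² + 129*I)
x(O(-7*3)) - 1*(-180010) = (77 + 2² + 129*2) - 1*(-180010) = (77 + 4 + 258) + 180010 = 339 + 180010 = 180349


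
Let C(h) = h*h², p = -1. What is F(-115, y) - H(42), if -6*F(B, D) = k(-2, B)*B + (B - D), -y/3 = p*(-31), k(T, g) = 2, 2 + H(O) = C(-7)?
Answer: 387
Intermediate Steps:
C(h) = h³
H(O) = -345 (H(O) = -2 + (-7)³ = -2 - 343 = -345)
y = -93 (y = -(-3)*(-31) = -3*31 = -93)
F(B, D) = -B/2 + D/6 (F(B, D) = -(2*B + (B - D))/6 = -(-D + 3*B)/6 = -B/2 + D/6)
F(-115, y) - H(42) = (-½*(-115) + (⅙)*(-93)) - 1*(-345) = (115/2 - 31/2) + 345 = 42 + 345 = 387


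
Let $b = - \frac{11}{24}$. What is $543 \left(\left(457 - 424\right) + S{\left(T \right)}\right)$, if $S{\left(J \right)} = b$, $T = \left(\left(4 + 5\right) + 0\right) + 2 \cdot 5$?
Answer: $\frac{141361}{8} \approx 17670.0$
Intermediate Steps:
$b = - \frac{11}{24}$ ($b = \left(-11\right) \frac{1}{24} = - \frac{11}{24} \approx -0.45833$)
$T = 19$ ($T = \left(9 + 0\right) + 10 = 9 + 10 = 19$)
$S{\left(J \right)} = - \frac{11}{24}$
$543 \left(\left(457 - 424\right) + S{\left(T \right)}\right) = 543 \left(\left(457 - 424\right) - \frac{11}{24}\right) = 543 \left(33 - \frac{11}{24}\right) = 543 \cdot \frac{781}{24} = \frac{141361}{8}$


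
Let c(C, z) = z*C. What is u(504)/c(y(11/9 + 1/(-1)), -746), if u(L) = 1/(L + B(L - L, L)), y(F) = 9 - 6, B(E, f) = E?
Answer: -1/1127952 ≈ -8.8656e-7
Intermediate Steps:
y(F) = 3
c(C, z) = C*z
u(L) = 1/L (u(L) = 1/(L + (L - L)) = 1/(L + 0) = 1/L)
u(504)/c(y(11/9 + 1/(-1)), -746) = 1/(504*((3*(-746)))) = (1/504)/(-2238) = (1/504)*(-1/2238) = -1/1127952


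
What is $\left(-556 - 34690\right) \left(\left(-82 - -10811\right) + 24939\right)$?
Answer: $-1257154328$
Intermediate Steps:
$\left(-556 - 34690\right) \left(\left(-82 - -10811\right) + 24939\right) = - 35246 \left(\left(-82 + 10811\right) + 24939\right) = - 35246 \left(10729 + 24939\right) = \left(-35246\right) 35668 = -1257154328$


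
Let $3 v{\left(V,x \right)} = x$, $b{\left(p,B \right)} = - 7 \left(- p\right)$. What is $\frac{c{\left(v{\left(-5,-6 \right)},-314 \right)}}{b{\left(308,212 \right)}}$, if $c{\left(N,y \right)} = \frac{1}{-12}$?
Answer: $- \frac{1}{25872} \approx -3.8652 \cdot 10^{-5}$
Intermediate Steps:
$b{\left(p,B \right)} = 7 p$
$v{\left(V,x \right)} = \frac{x}{3}$
$c{\left(N,y \right)} = - \frac{1}{12}$
$\frac{c{\left(v{\left(-5,-6 \right)},-314 \right)}}{b{\left(308,212 \right)}} = - \frac{1}{12 \cdot 7 \cdot 308} = - \frac{1}{12 \cdot 2156} = \left(- \frac{1}{12}\right) \frac{1}{2156} = - \frac{1}{25872}$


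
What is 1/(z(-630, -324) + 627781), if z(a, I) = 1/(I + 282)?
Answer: 42/26366801 ≈ 1.5929e-6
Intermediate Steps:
z(a, I) = 1/(282 + I)
1/(z(-630, -324) + 627781) = 1/(1/(282 - 324) + 627781) = 1/(1/(-42) + 627781) = 1/(-1/42 + 627781) = 1/(26366801/42) = 42/26366801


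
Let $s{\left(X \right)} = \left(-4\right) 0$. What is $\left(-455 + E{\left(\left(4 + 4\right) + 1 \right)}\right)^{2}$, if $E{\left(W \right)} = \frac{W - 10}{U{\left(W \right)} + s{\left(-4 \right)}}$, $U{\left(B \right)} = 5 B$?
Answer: $\frac{419266576}{2025} \approx 2.0705 \cdot 10^{5}$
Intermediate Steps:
$s{\left(X \right)} = 0$
$E{\left(W \right)} = \frac{-10 + W}{5 W}$ ($E{\left(W \right)} = \frac{W - 10}{5 W + 0} = \frac{-10 + W}{5 W}$)
$\left(-455 + E{\left(\left(4 + 4\right) + 1 \right)}\right)^{2} = \left(-455 + \frac{-10 + \left(\left(4 + 4\right) + 1\right)}{5 \left(\left(4 + 4\right) + 1\right)}\right)^{2} = \left(-455 + \frac{-10 + \left(8 + 1\right)}{5 \left(8 + 1\right)}\right)^{2} = \left(-455 + \frac{-10 + 9}{5 \cdot 9}\right)^{2} = \left(-455 + \frac{1}{5} \cdot \frac{1}{9} \left(-1\right)\right)^{2} = \left(-455 - \frac{1}{45}\right)^{2} = \left(- \frac{20476}{45}\right)^{2} = \frac{419266576}{2025}$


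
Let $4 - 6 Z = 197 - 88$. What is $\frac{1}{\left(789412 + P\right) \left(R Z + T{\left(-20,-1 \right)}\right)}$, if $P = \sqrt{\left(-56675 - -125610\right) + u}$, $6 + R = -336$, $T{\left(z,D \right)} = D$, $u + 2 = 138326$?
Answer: $\frac{893}{4218388974360} - \frac{\sqrt{207259}}{3729055853334240} \approx 2.1157 \cdot 10^{-10}$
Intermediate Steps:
$u = 138324$ ($u = -2 + 138326 = 138324$)
$R = -342$ ($R = -6 - 336 = -342$)
$Z = - \frac{35}{2}$ ($Z = \frac{2}{3} - \frac{197 - 88}{6} = \frac{2}{3} - \frac{109}{6} = - \frac{35}{2} \approx -17.5$)
$P = \sqrt{207259}$ ($P = \sqrt{\left(-56675 - -125610\right) + 138324} = \sqrt{\left(-56675 + 125610\right) + 138324} = \sqrt{68935 + 138324} = \sqrt{207259} \approx 455.26$)
$\frac{1}{\left(789412 + P\right) \left(R Z + T{\left(-20,-1 \right)}\right)} = \frac{1}{\left(789412 + \sqrt{207259}\right) \left(\left(-342\right) \left(- \frac{35}{2}\right) - 1\right)} = \frac{1}{\left(789412 + \sqrt{207259}\right) \left(5985 - 1\right)} = \frac{1}{\left(789412 + \sqrt{207259}\right) 5984} = \frac{1}{789412 + \sqrt{207259}} \cdot \frac{1}{5984} = \frac{1}{5984 \left(789412 + \sqrt{207259}\right)}$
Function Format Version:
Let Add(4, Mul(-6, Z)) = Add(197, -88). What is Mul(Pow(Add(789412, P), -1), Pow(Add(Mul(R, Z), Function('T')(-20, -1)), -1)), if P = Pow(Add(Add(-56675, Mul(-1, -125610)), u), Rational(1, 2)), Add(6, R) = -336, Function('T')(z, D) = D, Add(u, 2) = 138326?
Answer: Add(Rational(893, 4218388974360), Mul(Rational(-1, 3729055853334240), Pow(207259, Rational(1, 2)))) ≈ 2.1157e-10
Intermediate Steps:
u = 138324 (u = Add(-2, 138326) = 138324)
R = -342 (R = Add(-6, -336) = -342)
Z = Rational(-35, 2) (Z = Add(Rational(2, 3), Mul(Rational(-1, 6), Add(197, -88))) = Add(Rational(2, 3), Mul(Rational(-1, 6), 109)) = Add(Rational(2, 3), Rational(-109, 6)) = Rational(-35, 2) ≈ -17.500)
P = Pow(207259, Rational(1, 2)) (P = Pow(Add(Add(-56675, Mul(-1, -125610)), 138324), Rational(1, 2)) = Pow(Add(Add(-56675, 125610), 138324), Rational(1, 2)) = Pow(Add(68935, 138324), Rational(1, 2)) = Pow(207259, Rational(1, 2)) ≈ 455.26)
Mul(Pow(Add(789412, P), -1), Pow(Add(Mul(R, Z), Function('T')(-20, -1)), -1)) = Mul(Pow(Add(789412, Pow(207259, Rational(1, 2))), -1), Pow(Add(Mul(-342, Rational(-35, 2)), -1), -1)) = Mul(Pow(Add(789412, Pow(207259, Rational(1, 2))), -1), Pow(Add(5985, -1), -1)) = Mul(Pow(Add(789412, Pow(207259, Rational(1, 2))), -1), Pow(5984, -1)) = Mul(Pow(Add(789412, Pow(207259, Rational(1, 2))), -1), Rational(1, 5984)) = Mul(Rational(1, 5984), Pow(Add(789412, Pow(207259, Rational(1, 2))), -1))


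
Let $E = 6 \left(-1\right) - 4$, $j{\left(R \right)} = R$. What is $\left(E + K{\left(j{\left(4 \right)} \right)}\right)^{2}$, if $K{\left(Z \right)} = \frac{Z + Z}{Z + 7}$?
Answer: $\frac{10404}{121} \approx 85.984$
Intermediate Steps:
$E = -10$ ($E = -6 - 4 = -10$)
$K{\left(Z \right)} = \frac{2 Z}{7 + Z}$
$\left(E + K{\left(j{\left(4 \right)} \right)}\right)^{2} = \left(-10 + 2 \cdot 4 \frac{1}{7 + 4}\right)^{2} = \left(-10 + 2 \cdot 4 \cdot \frac{1}{11}\right)^{2} = \left(-10 + \frac{8}{11}\right)^{2} = \left(- \frac{102}{11}\right)^{2} = \frac{10404}{121}$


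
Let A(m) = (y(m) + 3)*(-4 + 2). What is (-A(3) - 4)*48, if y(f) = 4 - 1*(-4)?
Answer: 864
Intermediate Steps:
y(f) = 8 (y(f) = 4 + 4 = 8)
A(m) = -22 (A(m) = (8 + 3)*(-4 + 2) = 11*(-2) = -22)
(-A(3) - 4)*48 = (-1*(-22) - 4)*48 = (22 - 4)*48 = 18*48 = 864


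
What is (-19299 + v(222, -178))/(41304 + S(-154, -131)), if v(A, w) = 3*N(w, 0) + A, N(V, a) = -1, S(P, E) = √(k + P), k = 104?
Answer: -394040160/853010233 + 47700*I*√2/853010233 ≈ -0.46194 + 7.9082e-5*I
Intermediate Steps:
S(P, E) = √(104 + P)
v(A, w) = -3 + A (v(A, w) = 3*(-1) + A = -3 + A)
(-19299 + v(222, -178))/(41304 + S(-154, -131)) = (-19299 + (-3 + 222))/(41304 + √(104 - 154)) = (-19299 + 219)/(41304 + √(-50)) = -19080/(41304 + 5*I*√2)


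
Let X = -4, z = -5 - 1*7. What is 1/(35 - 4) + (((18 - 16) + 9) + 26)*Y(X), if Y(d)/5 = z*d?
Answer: 275281/31 ≈ 8880.0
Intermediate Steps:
z = -12 (z = -5 - 7 = -12)
Y(d) = -60*d (Y(d) = 5*(-12*d) = -60*d)
1/(35 - 4) + (((18 - 16) + 9) + 26)*Y(X) = 1/(35 - 4) + (((18 - 16) + 9) + 26)*(-60*(-4)) = 1/31 + ((2 + 9) + 26)*240 = 1/31 + (11 + 26)*240 = 1/31 + 37*240 = 1/31 + 8880 = 275281/31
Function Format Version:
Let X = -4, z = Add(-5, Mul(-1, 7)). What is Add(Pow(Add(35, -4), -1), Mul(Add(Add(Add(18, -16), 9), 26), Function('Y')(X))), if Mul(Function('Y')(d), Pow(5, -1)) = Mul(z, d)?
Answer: Rational(275281, 31) ≈ 8880.0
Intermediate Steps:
z = -12 (z = Add(-5, -7) = -12)
Function('Y')(d) = Mul(-60, d) (Function('Y')(d) = Mul(5, Mul(-12, d)) = Mul(-60, d))
Add(Pow(Add(35, -4), -1), Mul(Add(Add(Add(18, -16), 9), 26), Function('Y')(X))) = Add(Pow(Add(35, -4), -1), Mul(Add(Add(Add(18, -16), 9), 26), Mul(-60, -4))) = Add(Pow(31, -1), Mul(Add(Add(2, 9), 26), 240)) = Add(Rational(1, 31), Mul(Add(11, 26), 240)) = Add(Rational(1, 31), Mul(37, 240)) = Add(Rational(1, 31), 8880) = Rational(275281, 31)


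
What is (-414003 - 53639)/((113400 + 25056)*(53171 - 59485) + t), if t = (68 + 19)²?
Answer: 467642/874203615 ≈ 0.00053493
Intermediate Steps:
t = 7569 (t = 87² = 7569)
(-414003 - 53639)/((113400 + 25056)*(53171 - 59485) + t) = (-414003 - 53639)/((113400 + 25056)*(53171 - 59485) + 7569) = -467642/(138456*(-6314) + 7569) = -467642/(-874211184 + 7569) = -467642/(-874203615) = -467642*(-1/874203615) = 467642/874203615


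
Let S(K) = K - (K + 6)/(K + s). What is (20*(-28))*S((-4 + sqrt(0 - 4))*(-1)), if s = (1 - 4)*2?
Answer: -3360 + 2800*I ≈ -3360.0 + 2800.0*I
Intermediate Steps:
s = -6 (s = -3*2 = -6)
S(K) = K - (6 + K)/(-6 + K) (S(K) = K - (K + 6)/(K - 6) = K - (6 + K)/(-6 + K))
(20*(-28))*S((-4 + sqrt(0 - 4))*(-1)) = (20*(-28))*((-6 + ((-4 + sqrt(0 - 4))*(-1))**2 - 7*(-4 + sqrt(0 - 4))*(-1))/(-6 + (-4 + sqrt(0 - 4))*(-1))) = -560*(-6 + ((-4 + sqrt(-4))*(-1))**2 - 7*(-4 + sqrt(-4))*(-1))/(-6 + (-4 + sqrt(-4))*(-1)) = -560*(-6 + ((-4 + 2*I)*(-1))**2 - 7*(-4 + 2*I)*(-1))/(-6 + (-4 + 2*I)*(-1)) = -560*(-6 + (4 - 2*I)**2 - 7*(4 - 2*I))/(-6 + (4 - 2*I)) = -560*(-6 + (4 - 2*I)**2 + (-28 + 14*I))/(-2 - 2*I) = -560*(-2 + 2*I)/8*(-34 + (4 - 2*I)**2 + 14*I) = -70*(-2 + 2*I)*(-34 + (4 - 2*I)**2 + 14*I)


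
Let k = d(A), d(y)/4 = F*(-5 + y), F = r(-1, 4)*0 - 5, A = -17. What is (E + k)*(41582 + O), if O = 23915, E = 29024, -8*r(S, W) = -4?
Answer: 1929803608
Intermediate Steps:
r(S, W) = ½ (r(S, W) = -⅛*(-4) = ½)
F = -5 (F = (½)*0 - 5 = 0 - 5 = -5)
d(y) = 100 - 20*y (d(y) = 4*(-5*(-5 + y)) = 4*(25 - 5*y) = 100 - 20*y)
k = 440 (k = 100 - 20*(-17) = 100 + 340 = 440)
(E + k)*(41582 + O) = (29024 + 440)*(41582 + 23915) = 29464*65497 = 1929803608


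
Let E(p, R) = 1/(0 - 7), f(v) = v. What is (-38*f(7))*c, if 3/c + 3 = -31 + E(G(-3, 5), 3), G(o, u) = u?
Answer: 5586/239 ≈ 23.372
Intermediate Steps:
E(p, R) = -1/7 (E(p, R) = 1/(-7) = -1/7)
c = -21/239 (c = 3/(-3 + (-31 - 1/7)) = 3/(-3 - 218/7) = 3/(-239/7) = 3*(-7/239) = -21/239 ≈ -0.087866)
(-38*f(7))*c = -38*7*(-21/239) = -266*(-21/239) = 5586/239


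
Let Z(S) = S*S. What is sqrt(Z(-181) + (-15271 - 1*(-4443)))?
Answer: 3*sqrt(2437) ≈ 148.10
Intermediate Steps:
Z(S) = S**2
sqrt(Z(-181) + (-15271 - 1*(-4443))) = sqrt((-181)**2 + (-15271 - 1*(-4443))) = sqrt(32761 + (-15271 + 4443)) = sqrt(32761 - 10828) = sqrt(21933) = 3*sqrt(2437)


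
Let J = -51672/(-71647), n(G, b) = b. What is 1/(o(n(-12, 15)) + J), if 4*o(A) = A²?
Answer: 286588/16327263 ≈ 0.017553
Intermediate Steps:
J = 51672/71647 (J = -51672*(-1/71647) = 51672/71647 ≈ 0.72120)
o(A) = A²/4
1/(o(n(-12, 15)) + J) = 1/((¼)*15² + 51672/71647) = 1/((¼)*225 + 51672/71647) = 1/(225/4 + 51672/71647) = 1/(16327263/286588) = 286588/16327263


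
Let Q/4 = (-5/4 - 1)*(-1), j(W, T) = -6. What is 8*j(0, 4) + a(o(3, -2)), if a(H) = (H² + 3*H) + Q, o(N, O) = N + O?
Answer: -35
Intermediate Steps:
Q = 9 (Q = 4*((-5/4 - 1)*(-1)) = 4*(-9/4*(-1)) = 4*(9/4) = 9)
a(H) = 9 + H² + 3*H (a(H) = (H² + 3*H) + 9 = 9 + H² + 3*H)
8*j(0, 4) + a(o(3, -2)) = 8*(-6) + (9 + (3 - 2)² + 3*(3 - 2)) = -48 + (9 + 1² + 3*1) = -48 + (9 + 1 + 3) = -48 + 13 = -35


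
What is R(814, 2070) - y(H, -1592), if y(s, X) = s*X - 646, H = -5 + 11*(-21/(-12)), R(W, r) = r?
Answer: 25402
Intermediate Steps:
H = 57/4 (H = -5 + 11*(-21*(-1/12)) = -5 + 11*(7/4) = -5 + 77/4 = 57/4 ≈ 14.250)
y(s, X) = -646 + X*s (y(s, X) = X*s - 646 = -646 + X*s)
R(814, 2070) - y(H, -1592) = 2070 - (-646 - 1592*57/4) = 2070 - (-646 - 22686) = 2070 - 1*(-23332) = 2070 + 23332 = 25402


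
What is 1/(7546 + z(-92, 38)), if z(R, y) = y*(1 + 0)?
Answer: 1/7584 ≈ 0.00013186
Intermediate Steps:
z(R, y) = y (z(R, y) = y*1 = y)
1/(7546 + z(-92, 38)) = 1/(7546 + 38) = 1/7584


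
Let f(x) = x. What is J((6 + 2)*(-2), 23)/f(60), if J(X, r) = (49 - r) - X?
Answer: 7/10 ≈ 0.70000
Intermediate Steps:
J(X, r) = 49 - X - r
J((6 + 2)*(-2), 23)/f(60) = (49 - (6 + 2)*(-2) - 1*23)/60 = (49 - 8*(-2) - 23)*(1/60) = (49 - 1*(-16) - 23)*(1/60) = (49 + 16 - 23)*(1/60) = 42*(1/60) = 7/10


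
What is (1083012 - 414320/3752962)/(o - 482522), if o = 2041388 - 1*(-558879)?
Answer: 2032251233612/3973908255345 ≈ 0.51140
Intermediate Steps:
o = 2600267 (o = 2041388 + 558879 = 2600267)
(1083012 - 414320/3752962)/(o - 482522) = (1083012 - 414320/3752962)/(2600267 - 482522) = (1083012 - 414320*1/3752962)/2117745 = (1083012 - 207160/1876481)*(1/2117745) = (2032251233612/1876481)*(1/2117745) = 2032251233612/3973908255345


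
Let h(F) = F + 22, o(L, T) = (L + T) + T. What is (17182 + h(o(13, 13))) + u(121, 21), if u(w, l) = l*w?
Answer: 19784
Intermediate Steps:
o(L, T) = L + 2*T
h(F) = 22 + F
(17182 + h(o(13, 13))) + u(121, 21) = (17182 + (22 + (13 + 2*13))) + 21*121 = (17182 + (22 + (13 + 26))) + 2541 = (17182 + (22 + 39)) + 2541 = (17182 + 61) + 2541 = 17243 + 2541 = 19784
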